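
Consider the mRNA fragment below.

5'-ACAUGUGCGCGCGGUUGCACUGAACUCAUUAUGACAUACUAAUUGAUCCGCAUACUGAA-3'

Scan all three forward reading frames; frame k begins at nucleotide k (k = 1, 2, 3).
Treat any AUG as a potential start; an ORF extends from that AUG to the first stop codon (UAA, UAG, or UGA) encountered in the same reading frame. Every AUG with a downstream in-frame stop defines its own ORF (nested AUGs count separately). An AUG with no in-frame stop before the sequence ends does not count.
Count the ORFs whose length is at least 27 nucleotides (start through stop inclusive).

0

Frame 1: ACA UGU GCG CGC GGU UGC ACU GAA CUC AUU AUG ACA UAC UAA UUG AUC CGC AUA CUG — AUG at 31, stop UAA at 40 → 12 nt.
Frame 2: CAU GUG CGC GCG GUU GCA CUG AAC UCA UUA UGA CAU ACU AAU UGA UCC GCA UAC UGA — no AUG→stop ORF.
Frame 3: AUG UGC GCG CGG UUG CAC UGA ACU CAU UAU GAC AUA CUA AUU GAU CCG CAU ACU GAA — AUG at 3, stop UGA at 21 → 21 nt.
No ORF reaches 27 nucleotides. Count = 0.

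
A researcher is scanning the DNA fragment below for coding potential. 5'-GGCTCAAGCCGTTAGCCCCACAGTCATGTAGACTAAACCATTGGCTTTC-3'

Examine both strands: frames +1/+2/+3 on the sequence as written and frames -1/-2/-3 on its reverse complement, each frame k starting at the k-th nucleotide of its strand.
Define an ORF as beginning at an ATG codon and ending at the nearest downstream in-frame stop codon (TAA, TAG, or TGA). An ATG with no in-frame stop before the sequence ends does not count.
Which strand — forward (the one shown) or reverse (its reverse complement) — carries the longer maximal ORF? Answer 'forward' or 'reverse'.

Reverse complement (5'→3'): GAAAGCCAATGGTTTAGTCTACATGACTGTGGGGCTAACGGCTTGAGCC
Frame +1: GGC TCA AGC CGT TAG CCC CAC AGT CAT GTA GAC TAA ACC ATT GGC TTT — no ATG→stop ORF.
Frame +2: GCT CAA GCC GTT AGC CCC ACA GTC ATG TAG ACT AAA CCA TTG GCT TTC — ATG at 26, stop TAG at 29 → 6 nt.
Frame +3: CTC AAG CCG TTA GCC CCA CAG TCA TGT AGA CTA AAC CAT TGG CTT — no ATG→stop ORF.
Frame -1: GAA AGC CAA TGG TTT AGT CTA CAT GAC TGT GGG GCT AAC GGC TTG AGC — no ATG→stop ORF.
Frame -2: AAA GCC AAT GGT TTA GTC TAC ATG ACT GTG GGG CTA ACG GCT TGA GCC — ATG at 23, stop TGA at 44 → 24 nt.
Frame -3: AAG CCA ATG GTT TAG TCT ACA TGA CTG TGG GGC TAA CGG CTT GAG — ATG at 9, stop TAG at 15 → 9 nt.
Forward-strand max 6 nt; reverse-strand max 24 nt. The reverse strand has the longer ORF.

reverse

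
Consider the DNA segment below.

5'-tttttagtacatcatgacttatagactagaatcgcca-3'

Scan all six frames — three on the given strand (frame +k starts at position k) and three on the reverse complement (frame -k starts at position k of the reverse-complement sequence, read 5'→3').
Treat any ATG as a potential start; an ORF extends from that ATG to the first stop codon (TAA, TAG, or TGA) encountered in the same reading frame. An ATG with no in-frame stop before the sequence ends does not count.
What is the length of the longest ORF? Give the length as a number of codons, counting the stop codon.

4

Reverse complement (5'→3'): TGGCGATTCTAGTCTATAAGTCATGATGTACTAAAAA
Frame +1: TTT TTA GTA CAT CAT GAC TTA TAG ACT AGA ATC GCC — no ATG→stop ORF.
Frame +2: TTT TAG TAC ATC ATG ACT TAT AGA CTA GAA TCG CCA — no ATG→stop ORF.
Frame +3: TTT AGT ACA TCA TGA CTT ATA GAC TAG AAT CGC — no ATG→stop ORF.
Frame -1: TGG CGA TTC TAG TCT ATA AGT CAT GAT GTA CTA AAA — no ATG→stop ORF.
Frame -2: GGC GAT TCT AGT CTA TAA GTC ATG ATG TAC TAA AAA — ATG at 23, stop TAA at 32 → 12 nt; ATG at 26, stop TAA at 32 → 9 nt.
Frame -3: GCG ATT CTA GTC TAT AAG TCA TGA TGT ACT AAA — no ATG→stop ORF.
Longest: frame -2, positions 23–34, 12 nt = 4 codons = 3 aa. → 4 codons.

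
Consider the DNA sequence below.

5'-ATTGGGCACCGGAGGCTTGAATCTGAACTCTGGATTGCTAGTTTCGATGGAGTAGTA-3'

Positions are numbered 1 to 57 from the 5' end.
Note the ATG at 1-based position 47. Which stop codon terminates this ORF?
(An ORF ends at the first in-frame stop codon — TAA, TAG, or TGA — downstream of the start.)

TAG

Codons from position 47: ATG (47–49), GAG (50–52), TAG (53–55).
The first in-frame stop codon is TAG.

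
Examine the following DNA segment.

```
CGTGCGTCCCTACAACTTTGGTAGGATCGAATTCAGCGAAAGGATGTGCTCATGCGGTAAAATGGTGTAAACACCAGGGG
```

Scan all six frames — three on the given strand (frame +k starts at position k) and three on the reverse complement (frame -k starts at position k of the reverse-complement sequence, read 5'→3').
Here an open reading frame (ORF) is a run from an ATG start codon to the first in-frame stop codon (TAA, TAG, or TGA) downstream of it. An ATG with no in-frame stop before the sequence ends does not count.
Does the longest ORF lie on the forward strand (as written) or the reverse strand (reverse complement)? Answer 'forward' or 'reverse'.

Reverse complement (5'→3'): CCCCTGGTGTTTACACCATTTTACCGCATGAGCACATCCTTTCGCTGAATTCGATCCTACCAAAGTTGTAGGGACGCACG
Frame +1: CGT GCG TCC CTA CAA CTT TGG TAG GAT CGA ATT CAG CGA AAG GAT GTG CTC ATG CGG TAA AAT GGT GTA AAC ACC AGG — ATG at 52, stop TAA at 58 → 9 nt.
Frame +2: GTG CGT CCC TAC AAC TTT GGT AGG ATC GAA TTC AGC GAA AGG ATG TGC TCA TGC GGT AAA ATG GTG TAA ACA CCA GGG — ATG at 44, stop TAA at 68 → 27 nt; ATG at 62, stop TAA at 68 → 9 nt.
Frame +3: TGC GTC CCT ACA ACT TTG GTA GGA TCG AAT TCA GCG AAA GGA TGT GCT CAT GCG GTA AAA TGG TGT AAA CAC CAG GGG — no ATG→stop ORF.
Frame -1: CCC CTG GTG TTT ACA CCA TTT TAC CGC ATG AGC ACA TCC TTT CGC TGA ATT CGA TCC TAC CAA AGT TGT AGG GAC GCA — ATG at 28, stop TGA at 46 → 21 nt.
Frame -2: CCC TGG TGT TTA CAC CAT TTT ACC GCA TGA GCA CAT CCT TTC GCT GAA TTC GAT CCT ACC AAA GTT GTA GGG ACG CAC — no ATG→stop ORF.
Frame -3: CCT GGT GTT TAC ACC ATT TTA CCG CAT GAG CAC ATC CTT TCG CTG AAT TCG ATC CTA CCA AAG TTG TAG GGA CGC ACG — no ATG→stop ORF.
Forward-strand max 27 nt; reverse-strand max 21 nt. The forward strand has the longer ORF.

forward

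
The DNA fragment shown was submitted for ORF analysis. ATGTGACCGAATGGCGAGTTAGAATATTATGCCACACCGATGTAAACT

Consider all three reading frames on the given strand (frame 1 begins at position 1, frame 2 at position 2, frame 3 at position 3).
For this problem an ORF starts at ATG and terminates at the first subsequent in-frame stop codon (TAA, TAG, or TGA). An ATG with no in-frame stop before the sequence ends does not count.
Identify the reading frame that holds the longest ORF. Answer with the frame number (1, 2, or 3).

Frame 1: ATG TGA CCG AAT GGC GAG TTA GAA TAT TAT GCC ACA CCG ATG TAA ACT — ATG at 1, stop TGA at 4 → 6 nt; ATG at 40, stop TAA at 43 → 6 nt.
Frame 2: TGT GAC CGA ATG GCG AGT TAG AAT ATT ATG CCA CAC CGA TGT AAA — ATG at 11, stop TAG at 20 → 12 nt.
Frame 3: GTG ACC GAA TGG CGA GTT AGA ATA TTA TGC CAC ACC GAT GTA AAC — no ATG→stop ORF.
Longest ORF is 12 nt in frame 2 (positions 11–22).

2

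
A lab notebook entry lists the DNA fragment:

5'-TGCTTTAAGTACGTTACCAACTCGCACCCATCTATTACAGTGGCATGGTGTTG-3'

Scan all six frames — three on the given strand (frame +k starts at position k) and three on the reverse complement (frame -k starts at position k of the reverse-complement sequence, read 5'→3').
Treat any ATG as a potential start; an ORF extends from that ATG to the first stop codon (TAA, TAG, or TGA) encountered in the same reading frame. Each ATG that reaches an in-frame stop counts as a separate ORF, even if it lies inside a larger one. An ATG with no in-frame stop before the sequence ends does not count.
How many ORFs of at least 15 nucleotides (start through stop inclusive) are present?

1

Reverse complement (5'→3'): CAACACCATGCCACTGTAATAGATGGGTGCGAGTTGGTAACGTACTTAAAGCA
Frame +1: TGC TTT AAG TAC GTT ACC AAC TCG CAC CCA TCT ATT ACA GTG GCA TGG TGT — no ATG→stop ORF.
Frame +2: GCT TTA AGT ACG TTA CCA ACT CGC ACC CAT CTA TTA CAG TGG CAT GGT GTT — no ATG→stop ORF.
Frame +3: CTT TAA GTA CGT TAC CAA CTC GCA CCC ATC TAT TAC AGT GGC ATG GTG TTG — no ATG→stop ORF.
Frame -1: CAA CAC CAT GCC ACT GTA ATA GAT GGG TGC GAG TTG GTA ACG TAC TTA AAG — no ATG→stop ORF.
Frame -2: AAC ACC ATG CCA CTG TAA TAG ATG GGT GCG AGT TGG TAA CGT ACT TAA AGC — ATG at 8, stop TAA at 17 → 12 nt; ATG at 23, stop TAA at 38 → 18 nt.
Frame -3: ACA CCA TGC CAC TGT AAT AGA TGG GTG CGA GTT GGT AAC GTA CTT AAA GCA — no ATG→stop ORF.
ORFs ≥ 15 nucleotides: frame -2 23–40 (18 nucleotides). Count = 1.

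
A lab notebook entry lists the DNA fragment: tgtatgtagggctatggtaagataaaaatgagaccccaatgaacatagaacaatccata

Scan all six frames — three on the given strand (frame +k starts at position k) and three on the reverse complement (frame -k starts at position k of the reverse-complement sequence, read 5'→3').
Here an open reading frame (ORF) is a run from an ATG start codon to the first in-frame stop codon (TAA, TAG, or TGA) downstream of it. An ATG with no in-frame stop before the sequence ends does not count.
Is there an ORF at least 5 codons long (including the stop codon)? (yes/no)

Reverse complement (5'→3'): TATGGATTGTTCTATGTTCATTGGGGTCTCATTTTTATCTTACCATAGCCCTACATACA
Frame +1: TGT ATG TAG GGC TAT GGT AAG ATA AAA ATG AGA CCC CAA TGA ACA TAG AAC AAT CCA — ATG at 4, stop TAG at 7 → 6 nt; ATG at 28, stop TGA at 40 → 15 nt.
Frame +2: GTA TGT AGG GCT ATG GTA AGA TAA AAA TGA GAC CCC AAT GAA CAT AGA ACA ATC CAT — ATG at 14, stop TAA at 23 → 12 nt.
Frame +3: TAT GTA GGG CTA TGG TAA GAT AAA AAT GAG ACC CCA ATG AAC ATA GAA CAA TCC ATA — no ATG→stop ORF.
Frame -1: TAT GGA TTG TTC TAT GTT CAT TGG GGT CTC ATT TTT ATC TTA CCA TAG CCC TAC ATA — no ATG→stop ORF.
Frame -2: ATG GAT TGT TCT ATG TTC ATT GGG GTC TCA TTT TTA TCT TAC CAT AGC CCT ACA TAC — no ATG→stop ORF.
Frame -3: TGG ATT GTT CTA TGT TCA TTG GGG TCT CAT TTT TAT CTT ACC ATA GCC CTA CAT ACA — no ATG→stop ORF.
Frame +1 has an ORF of 5 codons (positions 28–42) ≥ 5, so yes.

yes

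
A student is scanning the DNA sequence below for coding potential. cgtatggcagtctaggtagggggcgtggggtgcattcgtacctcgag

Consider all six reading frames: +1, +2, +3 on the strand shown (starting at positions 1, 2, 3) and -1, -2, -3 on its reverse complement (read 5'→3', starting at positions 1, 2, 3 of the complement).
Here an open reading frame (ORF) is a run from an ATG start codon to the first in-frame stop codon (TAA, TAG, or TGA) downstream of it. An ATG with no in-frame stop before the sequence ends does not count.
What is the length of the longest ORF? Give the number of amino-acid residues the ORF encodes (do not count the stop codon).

7

Reverse complement (5'→3'): CTCGAGGTACGAATGCACCCCACGCCCCCTACCTAGACTGCCATACG
Frame +1: CGT ATG GCA GTC TAG GTA GGG GGC GTG GGG TGC ATT CGT ACC TCG — ATG at 4, stop TAG at 13 → 12 nt.
Frame +2: GTA TGG CAG TCT AGG TAG GGG GCG TGG GGT GCA TTC GTA CCT CGA — no ATG→stop ORF.
Frame +3: TAT GGC AGT CTA GGT AGG GGG CGT GGG GTG CAT TCG TAC CTC GAG — no ATG→stop ORF.
Frame -1: CTC GAG GTA CGA ATG CAC CCC ACG CCC CCT ACC TAG ACT GCC ATA — ATG at 13, stop TAG at 34 → 24 nt.
Frame -2: TCG AGG TAC GAA TGC ACC CCA CGC CCC CTA CCT AGA CTG CCA TAC — no ATG→stop ORF.
Frame -3: CGA GGT ACG AAT GCA CCC CAC GCC CCC TAC CTA GAC TGC CAT ACG — no ATG→stop ORF.
Longest: frame -1, positions 13–36, 24 nt = 8 codons = 7 aa. → 7 amino acids.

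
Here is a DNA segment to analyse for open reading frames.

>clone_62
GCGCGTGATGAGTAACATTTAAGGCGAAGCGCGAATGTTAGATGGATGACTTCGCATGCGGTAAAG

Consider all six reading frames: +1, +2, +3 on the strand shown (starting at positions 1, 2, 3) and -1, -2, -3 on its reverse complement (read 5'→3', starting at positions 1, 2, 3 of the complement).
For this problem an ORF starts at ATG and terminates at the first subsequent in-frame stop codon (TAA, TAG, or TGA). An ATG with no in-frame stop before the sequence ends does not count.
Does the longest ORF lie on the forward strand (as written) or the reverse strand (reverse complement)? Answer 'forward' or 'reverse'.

Reverse complement (5'→3'): CTTTACCGCATGCGAAGTCATCCATCTAACATTCGCGCTTCGCCTTAAATGTTACTCATCACGCGC
Frame +1: GCG CGT GAT GAG TAA CAT TTA AGG CGA AGC GCG AAT GTT AGA TGG ATG ACT TCG CAT GCG GTA AAG — no ATG→stop ORF.
Frame +2: CGC GTG ATG AGT AAC ATT TAA GGC GAA GCG CGA ATG TTA GAT GGA TGA CTT CGC ATG CGG TAA — ATG at 8, stop TAA at 20 → 15 nt; ATG at 35, stop TGA at 47 → 15 nt; ATG at 56, stop TAA at 62 → 9 nt.
Frame +3: GCG TGA TGA GTA ACA TTT AAG GCG AAG CGC GAA TGT TAG ATG GAT GAC TTC GCA TGC GGT AAA — no ATG→stop ORF.
Frame -1: CTT TAC CGC ATG CGA AGT CAT CCA TCT AAC ATT CGC GCT TCG CCT TAA ATG TTA CTC ATC ACG CGC — ATG at 10, stop TAA at 46 → 39 nt.
Frame -2: TTT ACC GCA TGC GAA GTC ATC CAT CTA ACA TTC GCG CTT CGC CTT AAA TGT TAC TCA TCA CGC — no ATG→stop ORF.
Frame -3: TTA CCG CAT GCG AAG TCA TCC ATC TAA CAT TCG CGC TTC GCC TTA AAT GTT ACT CAT CAC GCG — no ATG→stop ORF.
Forward-strand max 15 nt; reverse-strand max 39 nt. The reverse strand has the longer ORF.

reverse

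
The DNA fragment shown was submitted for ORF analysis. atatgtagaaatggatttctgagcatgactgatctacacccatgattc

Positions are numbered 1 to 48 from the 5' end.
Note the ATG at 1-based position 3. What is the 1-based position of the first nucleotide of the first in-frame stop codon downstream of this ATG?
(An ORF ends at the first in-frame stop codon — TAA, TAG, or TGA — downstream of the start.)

6

Codons from position 3: ATG (3–5), TAG (6–8).
TAG is a stop codon; it begins at position 6.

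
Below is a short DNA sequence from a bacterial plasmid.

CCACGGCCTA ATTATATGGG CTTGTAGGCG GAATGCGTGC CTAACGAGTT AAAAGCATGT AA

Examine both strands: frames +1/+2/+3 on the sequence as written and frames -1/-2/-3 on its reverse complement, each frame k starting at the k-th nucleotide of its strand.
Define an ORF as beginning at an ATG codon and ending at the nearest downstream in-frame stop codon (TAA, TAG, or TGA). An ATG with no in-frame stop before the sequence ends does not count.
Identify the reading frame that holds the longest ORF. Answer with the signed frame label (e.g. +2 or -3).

Reverse complement (5'→3'): TTACATGCTTTTAACTCGTTAGGCACGCATTCCGCCTACAAGCCCATATAATTAGGCCGTGG
Frame +1: CCA CGG CCT AAT TAT ATG GGC TTG TAG GCG GAA TGC GTG CCT AAC GAG TTA AAA GCA TGT — ATG at 16, stop TAG at 25 → 12 nt.
Frame +2: CAC GGC CTA ATT ATA TGG GCT TGT AGG CGG AAT GCG TGC CTA ACG AGT TAA AAG CAT GTA — no ATG→stop ORF.
Frame +3: ACG GCC TAA TTA TAT GGG CTT GTA GGC GGA ATG CGT GCC TAA CGA GTT AAA AGC ATG TAA — ATG at 33, stop TAA at 42 → 12 nt; ATG at 57, stop TAA at 60 → 6 nt.
Frame -1: TTA CAT GCT TTT AAC TCG TTA GGC ACG CAT TCC GCC TAC AAG CCC ATA TAA TTA GGC CGT — no ATG→stop ORF.
Frame -2: TAC ATG CTT TTA ACT CGT TAG GCA CGC ATT CCG CCT ACA AGC CCA TAT AAT TAG GCC GTG — ATG at 5, stop TAG at 20 → 18 nt.
Frame -3: ACA TGC TTT TAA CTC GTT AGG CAC GCA TTC CGC CTA CAA GCC CAT ATA ATT AGG CCG TGG — no ATG→stop ORF.
Longest ORF is 18 nt in frame -2 (positions 5–22).

-2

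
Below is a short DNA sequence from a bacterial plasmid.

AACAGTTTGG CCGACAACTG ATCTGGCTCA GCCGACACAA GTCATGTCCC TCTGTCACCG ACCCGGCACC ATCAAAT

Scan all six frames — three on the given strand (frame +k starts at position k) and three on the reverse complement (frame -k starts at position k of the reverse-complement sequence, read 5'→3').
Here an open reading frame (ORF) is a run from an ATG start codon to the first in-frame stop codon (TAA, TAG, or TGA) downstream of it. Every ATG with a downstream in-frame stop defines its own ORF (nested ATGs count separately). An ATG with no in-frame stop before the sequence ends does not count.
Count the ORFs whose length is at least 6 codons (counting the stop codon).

Reverse complement (5'→3'): ATTTGATGGTGCCGGGTCGGTGACAGAGGGACATGACTTGTGTCGGCTGAGCCAGATCAGTTGTCGGCCAAACTGTT
Frame +1: AAC AGT TTG GCC GAC AAC TGA TCT GGC TCA GCC GAC ACA AGT CAT GTC CCT CTG TCA CCG ACC CGG CAC CAT CAA — no ATG→stop ORF.
Frame +2: ACA GTT TGG CCG ACA ACT GAT CTG GCT CAG CCG ACA CAA GTC ATG TCC CTC TGT CAC CGA CCC GGC ACC ATC AAA — no ATG→stop ORF.
Frame +3: CAG TTT GGC CGA CAA CTG ATC TGG CTC AGC CGA CAC AAG TCA TGT CCC TCT GTC ACC GAC CCG GCA CCA TCA AAT — no ATG→stop ORF.
Frame -1: ATT TGA TGG TGC CGG GTC GGT GAC AGA GGG ACA TGA CTT GTG TCG GCT GAG CCA GAT CAG TTG TCG GCC AAA CTG — no ATG→stop ORF.
Frame -2: TTT GAT GGT GCC GGG TCG GTG ACA GAG GGA CAT GAC TTG TGT CGG CTG AGC CAG ATC AGT TGT CGG CCA AAC TGT — no ATG→stop ORF.
Frame -3: TTG ATG GTG CCG GGT CGG TGA CAG AGG GAC ATG ACT TGT GTC GGC TGA GCC AGA TCA GTT GTC GGC CAA ACT GTT — ATG at 6, stop TGA at 21 → 18 nt; ATG at 33, stop TGA at 48 → 18 nt.
ORFs ≥ 6 codons: frame -3 6–23 (6 codons), frame -3 33–50 (6 codons). Count = 2.

2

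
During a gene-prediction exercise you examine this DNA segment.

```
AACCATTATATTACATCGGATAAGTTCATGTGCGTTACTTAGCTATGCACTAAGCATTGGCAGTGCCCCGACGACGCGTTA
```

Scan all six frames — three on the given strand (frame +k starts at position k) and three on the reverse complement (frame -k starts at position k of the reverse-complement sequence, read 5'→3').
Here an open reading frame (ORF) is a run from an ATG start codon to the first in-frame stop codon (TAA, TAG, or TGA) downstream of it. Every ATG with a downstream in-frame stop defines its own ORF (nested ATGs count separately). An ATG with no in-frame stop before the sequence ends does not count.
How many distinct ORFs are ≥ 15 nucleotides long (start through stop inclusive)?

3

Reverse complement (5'→3'): TAACGCGTCGTCGGGGCACTGCCAATGCTTAGTGCATAGCTAAGTAACGCACATGAACTTATCCGATGTAATATAATGGTT
Frame +1: AAC CAT TAT ATT ACA TCG GAT AAG TTC ATG TGC GTT ACT TAG CTA TGC ACT AAG CAT TGG CAG TGC CCC GAC GAC GCG TTA — ATG at 28, stop TAG at 40 → 15 nt.
Frame +2: ACC ATT ATA TTA CAT CGG ATA AGT TCA TGT GCG TTA CTT AGC TAT GCA CTA AGC ATT GGC AGT GCC CCG ACG ACG CGT — no ATG→stop ORF.
Frame +3: CCA TTA TAT TAC ATC GGA TAA GTT CAT GTG CGT TAC TTA GCT ATG CAC TAA GCA TTG GCA GTG CCC CGA CGA CGC GTT — ATG at 45, stop TAA at 51 → 9 nt.
Frame -1: TAA CGC GTC GTC GGG GCA CTG CCA ATG CTT AGT GCA TAG CTA AGT AAC GCA CAT GAA CTT ATC CGA TGT AAT ATA ATG GTT — ATG at 25, stop TAG at 37 → 15 nt.
Frame -2: AAC GCG TCG TCG GGG CAC TGC CAA TGC TTA GTG CAT AGC TAA GTA ACG CAC ATG AAC TTA TCC GAT GTA ATA TAA TGG — ATG at 53, stop TAA at 74 → 24 nt.
Frame -3: ACG CGT CGT CGG GGC ACT GCC AAT GCT TAG TGC ATA GCT AAG TAA CGC ACA TGA ACT TAT CCG ATG TAA TAT AAT GGT — ATG at 66, stop TAA at 69 → 6 nt.
ORFs ≥ 15 nucleotides: frame +1 28–42 (15 nucleotides), frame -1 25–39 (15 nucleotides), frame -2 53–76 (24 nucleotides). Count = 3.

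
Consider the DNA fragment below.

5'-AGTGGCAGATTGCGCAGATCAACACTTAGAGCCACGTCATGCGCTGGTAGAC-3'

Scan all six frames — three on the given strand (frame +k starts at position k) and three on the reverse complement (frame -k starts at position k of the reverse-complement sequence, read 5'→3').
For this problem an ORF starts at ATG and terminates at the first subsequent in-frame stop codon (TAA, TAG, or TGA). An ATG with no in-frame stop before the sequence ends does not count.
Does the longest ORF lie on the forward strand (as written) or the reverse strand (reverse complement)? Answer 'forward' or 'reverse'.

reverse

Reverse complement (5'→3'): GTCTACCAGCGCATGACGTGGCTCTAAGTGTTGATCTGCGCAATCTGCCACT
Frame +1: AGT GGC AGA TTG CGC AGA TCA ACA CTT AGA GCC ACG TCA TGC GCT GGT AGA — no ATG→stop ORF.
Frame +2: GTG GCA GAT TGC GCA GAT CAA CAC TTA GAG CCA CGT CAT GCG CTG GTA GAC — no ATG→stop ORF.
Frame +3: TGG CAG ATT GCG CAG ATC AAC ACT TAG AGC CAC GTC ATG CGC TGG TAG — ATG at 39, stop TAG at 48 → 12 nt.
Frame -1: GTC TAC CAG CGC ATG ACG TGG CTC TAA GTG TTG ATC TGC GCA ATC TGC CAC — ATG at 13, stop TAA at 25 → 15 nt.
Frame -2: TCT ACC AGC GCA TGA CGT GGC TCT AAG TGT TGA TCT GCG CAA TCT GCC ACT — no ATG→stop ORF.
Frame -3: CTA CCA GCG CAT GAC GTG GCT CTA AGT GTT GAT CTG CGC AAT CTG CCA — no ATG→stop ORF.
Forward-strand max 12 nt; reverse-strand max 15 nt. The reverse strand has the longer ORF.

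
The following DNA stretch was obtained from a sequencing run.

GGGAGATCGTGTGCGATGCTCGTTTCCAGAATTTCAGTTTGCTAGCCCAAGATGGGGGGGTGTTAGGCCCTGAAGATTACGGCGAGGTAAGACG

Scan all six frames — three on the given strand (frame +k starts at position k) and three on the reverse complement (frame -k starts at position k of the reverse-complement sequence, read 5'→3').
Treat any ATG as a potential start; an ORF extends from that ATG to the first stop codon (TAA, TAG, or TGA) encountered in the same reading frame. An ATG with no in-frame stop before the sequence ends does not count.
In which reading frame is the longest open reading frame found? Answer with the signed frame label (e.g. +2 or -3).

Reverse complement (5'→3'): CGTCTTACCTCGCCGTAATCTTCAGGGCCTAACACCCCCCCATCTTGGGCTAGCAAACTGAAATTCTGGAAACGAGCATCGCACACGATCTCCC
Frame +1: GGG AGA TCG TGT GCG ATG CTC GTT TCC AGA ATT TCA GTT TGC TAG CCC AAG ATG GGG GGG TGT TAG GCC CTG AAG ATT ACG GCG AGG TAA GAC — ATG at 16, stop TAG at 43 → 30 nt; ATG at 52, stop TAG at 64 → 15 nt.
Frame +2: GGA GAT CGT GTG CGA TGC TCG TTT CCA GAA TTT CAG TTT GCT AGC CCA AGA TGG GGG GGT GTT AGG CCC TGA AGA TTA CGG CGA GGT AAG ACG — no ATG→stop ORF.
Frame +3: GAG ATC GTG TGC GAT GCT CGT TTC CAG AAT TTC AGT TTG CTA GCC CAA GAT GGG GGG GTG TTA GGC CCT GAA GAT TAC GGC GAG GTA AGA — no ATG→stop ORF.
Frame -1: CGT CTT ACC TCG CCG TAA TCT TCA GGG CCT AAC ACC CCC CCA TCT TGG GCT AGC AAA CTG AAA TTC TGG AAA CGA GCA TCG CAC ACG ATC TCC — no ATG→stop ORF.
Frame -2: GTC TTA CCT CGC CGT AAT CTT CAG GGC CTA ACA CCC CCC CAT CTT GGG CTA GCA AAC TGA AAT TCT GGA AAC GAG CAT CGC ACA CGA TCT CCC — no ATG→stop ORF.
Frame -3: TCT TAC CTC GCC GTA ATC TTC AGG GCC TAA CAC CCC CCC ATC TTG GGC TAG CAA ACT GAA ATT CTG GAA ACG AGC ATC GCA CAC GAT CTC — no ATG→stop ORF.
Longest ORF is 30 nt in frame +1 (positions 16–45).

+1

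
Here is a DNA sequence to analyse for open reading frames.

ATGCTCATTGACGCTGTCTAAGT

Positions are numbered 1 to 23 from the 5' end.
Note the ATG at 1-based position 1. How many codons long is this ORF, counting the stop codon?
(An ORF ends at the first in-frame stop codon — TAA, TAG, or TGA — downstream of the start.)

Codons from position 1: ATG (1–3), CTC (4–6), ATT (7–9), GAC (10–12), GCT (13–15), GTC (16–18), TAA (19–21).
TAA is the first in-frame stop; that's 7 codons including the stop.

7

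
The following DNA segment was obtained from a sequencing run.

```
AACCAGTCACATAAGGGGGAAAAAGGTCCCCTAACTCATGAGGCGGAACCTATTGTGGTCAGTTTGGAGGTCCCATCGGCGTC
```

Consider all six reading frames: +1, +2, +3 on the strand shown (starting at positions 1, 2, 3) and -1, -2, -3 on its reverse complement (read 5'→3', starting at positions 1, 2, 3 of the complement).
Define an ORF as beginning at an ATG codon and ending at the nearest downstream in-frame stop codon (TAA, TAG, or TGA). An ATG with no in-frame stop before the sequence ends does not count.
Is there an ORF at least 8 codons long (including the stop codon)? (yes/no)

Reverse complement (5'→3'): GACGCCGATGGGACCTCCAAACTGACCACAATAGGTTCCGCCTCATGAGTTAGGGGACCTTTTTCCCCCTTATGTGACTGGTT
Frame +1: AAC CAG TCA CAT AAG GGG GAA AAA GGT CCC CTA ACT CAT GAG GCG GAA CCT ATT GTG GTC AGT TTG GAG GTC CCA TCG GCG — no ATG→stop ORF.
Frame +2: ACC AGT CAC ATA AGG GGG AAA AAG GTC CCC TAA CTC ATG AGG CGG AAC CTA TTG TGG TCA GTT TGG AGG TCC CAT CGG CGT — no ATG→stop ORF.
Frame +3: CCA GTC ACA TAA GGG GGA AAA AGG TCC CCT AAC TCA TGA GGC GGA ACC TAT TGT GGT CAG TTT GGA GGT CCC ATC GGC GTC — no ATG→stop ORF.
Frame -1: GAC GCC GAT GGG ACC TCC AAA CTG ACC ACA ATA GGT TCC GCC TCA TGA GTT AGG GGA CCT TTT TCC CCC TTA TGT GAC TGG — no ATG→stop ORF.
Frame -2: ACG CCG ATG GGA CCT CCA AAC TGA CCA CAA TAG GTT CCG CCT CAT GAG TTA GGG GAC CTT TTT CCC CCT TAT GTG ACT GGT — ATG at 8, stop TGA at 23 → 18 nt.
Frame -3: CGC CGA TGG GAC CTC CAA ACT GAC CAC AAT AGG TTC CGC CTC ATG AGT TAG GGG ACC TTT TTC CCC CTT ATG TGA CTG GTT — ATG at 45, stop TAG at 51 → 9 nt; ATG at 72, stop TGA at 75 → 6 nt.
Largest ORF found is 6 codons < 8, so no.

no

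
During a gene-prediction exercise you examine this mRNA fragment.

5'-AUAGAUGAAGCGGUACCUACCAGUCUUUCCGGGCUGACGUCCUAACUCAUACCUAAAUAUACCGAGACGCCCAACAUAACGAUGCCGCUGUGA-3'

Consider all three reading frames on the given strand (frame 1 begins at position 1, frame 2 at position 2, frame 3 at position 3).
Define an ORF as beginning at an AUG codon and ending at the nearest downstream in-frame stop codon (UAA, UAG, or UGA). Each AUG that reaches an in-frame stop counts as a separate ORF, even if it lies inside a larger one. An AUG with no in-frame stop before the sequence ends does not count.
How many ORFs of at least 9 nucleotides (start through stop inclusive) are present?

2

Frame 1: AUA GAU GAA GCG GUA CCU ACC AGU CUU UCC GGG CUG ACG UCC UAA CUC AUA CCU AAA UAU ACC GAG ACG CCC AAC AUA ACG AUG CCG CUG UGA — AUG at 82, stop UGA at 91 → 12 nt.
Frame 2: UAG AUG AAG CGG UAC CUA CCA GUC UUU CCG GGC UGA CGU CCU AAC UCA UAC CUA AAU AUA CCG AGA CGC CCA ACA UAA CGA UGC CGC UGU — AUG at 5, stop UGA at 35 → 33 nt.
Frame 3: AGA UGA AGC GGU ACC UAC CAG UCU UUC CGG GCU GAC GUC CUA ACU CAU ACC UAA AUA UAC CGA GAC GCC CAA CAU AAC GAU GCC GCU GUG — no AUG→stop ORF.
ORFs ≥ 9 nucleotides: frame 1 82–93 (12 nucleotides), frame 2 5–37 (33 nucleotides). Count = 2.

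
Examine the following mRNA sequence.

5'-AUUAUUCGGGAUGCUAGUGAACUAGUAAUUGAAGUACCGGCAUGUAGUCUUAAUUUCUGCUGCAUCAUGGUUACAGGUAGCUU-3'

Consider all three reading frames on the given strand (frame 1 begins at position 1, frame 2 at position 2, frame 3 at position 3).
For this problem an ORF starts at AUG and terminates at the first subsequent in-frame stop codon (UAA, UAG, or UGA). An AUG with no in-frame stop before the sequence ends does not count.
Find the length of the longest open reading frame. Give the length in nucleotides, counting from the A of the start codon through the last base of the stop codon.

Frame 1: AUU AUU CGG GAU GCU AGU GAA CUA GUA AUU GAA GUA CCG GCA UGU AGU CUU AAU UUC UGC UGC AUC AUG GUU ACA GGU AGC — no AUG→stop ORF.
Frame 2: UUA UUC GGG AUG CUA GUG AAC UAG UAA UUG AAG UAC CGG CAU GUA GUC UUA AUU UCU GCU GCA UCA UGG UUA CAG GUA GCU — AUG at 11, stop UAG at 23 → 15 nt.
Frame 3: UAU UCG GGA UGC UAG UGA ACU AGU AAU UGA AGU ACC GGC AUG UAG UCU UAA UUU CUG CUG CAU CAU GGU UAC AGG UAG CUU — AUG at 42, stop UAG at 45 → 6 nt.
Longest: frame 2, positions 11–25, 15 nt = 5 codons = 4 aa. → 15 nucleotides.

15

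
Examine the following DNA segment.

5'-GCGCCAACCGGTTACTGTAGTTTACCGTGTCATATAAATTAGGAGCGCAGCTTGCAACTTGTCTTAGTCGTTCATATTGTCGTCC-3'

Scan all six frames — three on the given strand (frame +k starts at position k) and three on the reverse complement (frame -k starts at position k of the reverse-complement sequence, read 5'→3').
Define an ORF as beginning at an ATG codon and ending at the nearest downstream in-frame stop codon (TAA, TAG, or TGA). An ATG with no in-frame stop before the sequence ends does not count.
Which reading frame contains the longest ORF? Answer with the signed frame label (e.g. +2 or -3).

Reverse complement (5'→3'): GGACGACAATATGAACGACTAAGACAAGTTGCAAGCTGCGCTCCTAATTTATATGACACGGTAAACTACAGTAACCGGTTGGCGC
Frame +1: GCG CCA ACC GGT TAC TGT AGT TTA CCG TGT CAT ATA AAT TAG GAG CGC AGC TTG CAA CTT GTC TTA GTC GTT CAT ATT GTC GTC — no ATG→stop ORF.
Frame +2: CGC CAA CCG GTT ACT GTA GTT TAC CGT GTC ATA TAA ATT AGG AGC GCA GCT TGC AAC TTG TCT TAG TCG TTC ATA TTG TCG TCC — no ATG→stop ORF.
Frame +3: GCC AAC CGG TTA CTG TAG TTT ACC GTG TCA TAT AAA TTA GGA GCG CAG CTT GCA ACT TGT CTT AGT CGT TCA TAT TGT CGT — no ATG→stop ORF.
Frame -1: GGA CGA CAA TAT GAA CGA CTA AGA CAA GTT GCA AGC TGC GCT CCT AAT TTA TAT GAC ACG GTA AAC TAC AGT AAC CGG TTG GCG — no ATG→stop ORF.
Frame -2: GAC GAC AAT ATG AAC GAC TAA GAC AAG TTG CAA GCT GCG CTC CTA ATT TAT ATG ACA CGG TAA ACT ACA GTA ACC GGT TGG CGC — ATG at 11, stop TAA at 20 → 12 nt; ATG at 53, stop TAA at 62 → 12 nt.
Frame -3: ACG ACA ATA TGA ACG ACT AAG ACA AGT TGC AAG CTG CGC TCC TAA TTT ATA TGA CAC GGT AAA CTA CAG TAA CCG GTT GGC — no ATG→stop ORF.
Longest ORF is 12 nt in frame -2 (positions 11–22).

-2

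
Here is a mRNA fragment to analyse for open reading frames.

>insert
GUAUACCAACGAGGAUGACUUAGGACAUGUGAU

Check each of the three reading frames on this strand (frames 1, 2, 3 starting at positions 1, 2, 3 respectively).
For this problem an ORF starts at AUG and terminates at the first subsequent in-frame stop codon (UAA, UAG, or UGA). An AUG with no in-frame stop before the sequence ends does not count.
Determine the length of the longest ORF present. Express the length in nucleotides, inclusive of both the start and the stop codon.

9

Frame 1: GUA UAC CAA CGA GGA UGA CUU AGG ACA UGU GAU — no AUG→stop ORF.
Frame 2: UAU ACC AAC GAG GAU GAC UUA GGA CAU GUG — no AUG→stop ORF.
Frame 3: AUA CCA ACG AGG AUG ACU UAG GAC AUG UGA — AUG at 15, stop UAG at 21 → 9 nt; AUG at 27, stop UGA at 30 → 6 nt.
Longest: frame 3, positions 15–23, 9 nt = 3 codons = 2 aa. → 9 nucleotides.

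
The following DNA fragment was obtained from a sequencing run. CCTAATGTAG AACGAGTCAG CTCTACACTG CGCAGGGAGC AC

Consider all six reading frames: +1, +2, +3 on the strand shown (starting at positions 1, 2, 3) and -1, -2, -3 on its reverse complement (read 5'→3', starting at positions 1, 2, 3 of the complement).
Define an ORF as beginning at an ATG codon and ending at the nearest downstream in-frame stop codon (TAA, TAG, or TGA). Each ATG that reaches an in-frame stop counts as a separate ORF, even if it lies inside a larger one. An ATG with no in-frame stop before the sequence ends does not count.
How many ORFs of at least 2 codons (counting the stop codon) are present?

1

Reverse complement (5'→3'): GTGCTCCCTGCGCAGTGTAGAGCTGACTCGTTCTACATTAGG
Frame +1: CCT AAT GTA GAA CGA GTC AGC TCT ACA CTG CGC AGG GAG CAC — no ATG→stop ORF.
Frame +2: CTA ATG TAG AAC GAG TCA GCT CTA CAC TGC GCA GGG AGC — ATG at 5, stop TAG at 8 → 6 nt.
Frame +3: TAA TGT AGA ACG AGT CAG CTC TAC ACT GCG CAG GGA GCA — no ATG→stop ORF.
Frame -1: GTG CTC CCT GCG CAG TGT AGA GCT GAC TCG TTC TAC ATT AGG — no ATG→stop ORF.
Frame -2: TGC TCC CTG CGC AGT GTA GAG CTG ACT CGT TCT ACA TTA — no ATG→stop ORF.
Frame -3: GCT CCC TGC GCA GTG TAG AGC TGA CTC GTT CTA CAT TAG — no ATG→stop ORF.
ORFs ≥ 2 codons: frame +2 5–10 (2 codons). Count = 1.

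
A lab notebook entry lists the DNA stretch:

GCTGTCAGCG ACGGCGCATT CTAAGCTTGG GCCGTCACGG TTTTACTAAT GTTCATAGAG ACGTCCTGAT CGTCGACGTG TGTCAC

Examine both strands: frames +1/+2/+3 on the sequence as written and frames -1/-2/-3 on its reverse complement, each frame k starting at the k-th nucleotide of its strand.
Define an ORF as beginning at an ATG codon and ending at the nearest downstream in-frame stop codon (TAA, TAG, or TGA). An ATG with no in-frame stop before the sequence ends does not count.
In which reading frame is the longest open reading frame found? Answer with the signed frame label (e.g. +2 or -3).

Reverse complement (5'→3'): GTGACACACGTCGACGATCAGGACGTCTCTATGAACATTAGTAAAACCGTGACGGCCCAAGCTTAGAATGCGCCGTCGCTGACAGC
Frame +1: GCT GTC AGC GAC GGC GCA TTC TAA GCT TGG GCC GTC ACG GTT TTA CTA ATG TTC ATA GAG ACG TCC TGA TCG TCG ACG TGT GTC — ATG at 49, stop TGA at 67 → 21 nt.
Frame +2: CTG TCA GCG ACG GCG CAT TCT AAG CTT GGG CCG TCA CGG TTT TAC TAA TGT TCA TAG AGA CGT CCT GAT CGT CGA CGT GTG TCA — no ATG→stop ORF.
Frame +3: TGT CAG CGA CGG CGC ATT CTA AGC TTG GGC CGT CAC GGT TTT ACT AAT GTT CAT AGA GAC GTC CTG ATC GTC GAC GTG TGT CAC — no ATG→stop ORF.
Frame -1: GTG ACA CAC GTC GAC GAT CAG GAC GTC TCT ATG AAC ATT AGT AAA ACC GTG ACG GCC CAA GCT TAG AAT GCG CCG TCG CTG ACA — ATG at 31, stop TAG at 64 → 36 nt.
Frame -2: TGA CAC ACG TCG ACG ATC AGG ACG TCT CTA TGA ACA TTA GTA AAA CCG TGA CGG CCC AAG CTT AGA ATG CGC CGT CGC TGA CAG — ATG at 68, stop TGA at 80 → 15 nt.
Frame -3: GAC ACA CGT CGA CGA TCA GGA CGT CTC TAT GAA CAT TAG TAA AAC CGT GAC GGC CCA AGC TTA GAA TGC GCC GTC GCT GAC AGC — no ATG→stop ORF.
Longest ORF is 36 nt in frame -1 (positions 31–66).

-1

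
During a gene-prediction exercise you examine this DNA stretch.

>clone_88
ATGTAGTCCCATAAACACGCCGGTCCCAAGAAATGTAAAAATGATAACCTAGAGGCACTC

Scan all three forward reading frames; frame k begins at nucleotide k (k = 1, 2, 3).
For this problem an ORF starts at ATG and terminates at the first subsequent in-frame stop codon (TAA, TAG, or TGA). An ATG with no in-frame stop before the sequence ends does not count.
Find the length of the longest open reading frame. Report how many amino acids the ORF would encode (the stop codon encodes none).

Frame 1: ATG TAG TCC CAT AAA CAC GCC GGT CCC AAG AAA TGT AAA AAT GAT AAC CTA GAG GCA CTC — ATG at 1, stop TAG at 4 → 6 nt.
Frame 2: TGT AGT CCC ATA AAC ACG CCG GTC CCA AGA AAT GTA AAA ATG ATA ACC TAG AGG CAC — ATG at 41, stop TAG at 50 → 12 nt.
Frame 3: GTA GTC CCA TAA ACA CGC CGG TCC CAA GAA ATG TAA AAA TGA TAA CCT AGA GGC ACT — ATG at 33, stop TAA at 36 → 6 nt.
Longest: frame 2, positions 41–52, 12 nt = 4 codons = 3 aa. → 3 amino acids.

3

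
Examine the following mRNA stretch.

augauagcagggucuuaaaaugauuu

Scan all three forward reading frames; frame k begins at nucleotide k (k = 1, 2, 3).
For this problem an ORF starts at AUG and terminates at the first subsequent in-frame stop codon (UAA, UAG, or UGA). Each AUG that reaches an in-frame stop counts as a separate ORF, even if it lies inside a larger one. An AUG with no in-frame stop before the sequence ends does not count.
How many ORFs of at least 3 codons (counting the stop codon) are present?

1

Frame 1: AUG AUA GCA GGG UCU UAA AAU GAU — AUG at 1, stop UAA at 16 → 18 nt.
Frame 2: UGA UAG CAG GGU CUU AAA AUG AUU — no AUG→stop ORF.
Frame 3: GAU AGC AGG GUC UUA AAA UGA UUU — no AUG→stop ORF.
ORFs ≥ 3 codons: frame 1 1–18 (6 codons). Count = 1.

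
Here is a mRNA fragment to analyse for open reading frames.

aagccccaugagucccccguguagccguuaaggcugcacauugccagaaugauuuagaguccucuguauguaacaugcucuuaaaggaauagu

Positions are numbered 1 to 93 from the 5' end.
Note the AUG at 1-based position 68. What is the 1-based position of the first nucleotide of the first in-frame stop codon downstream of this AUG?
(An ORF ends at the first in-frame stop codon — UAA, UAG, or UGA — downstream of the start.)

Codons from position 68: AUG (68–70), UAA (71–73).
UAA is a stop codon; it begins at position 71.

71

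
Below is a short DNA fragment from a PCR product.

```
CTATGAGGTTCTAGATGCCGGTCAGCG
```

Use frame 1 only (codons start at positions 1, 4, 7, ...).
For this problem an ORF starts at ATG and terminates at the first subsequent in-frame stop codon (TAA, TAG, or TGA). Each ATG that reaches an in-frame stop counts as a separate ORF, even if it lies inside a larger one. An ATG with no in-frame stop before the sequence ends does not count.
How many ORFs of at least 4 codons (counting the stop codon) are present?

0

Frame 1: CTA TGA GGT TCT AGA TGC CGG TCA GCG — no ATG→stop ORF.
No ORF reaches 4 codons. Count = 0.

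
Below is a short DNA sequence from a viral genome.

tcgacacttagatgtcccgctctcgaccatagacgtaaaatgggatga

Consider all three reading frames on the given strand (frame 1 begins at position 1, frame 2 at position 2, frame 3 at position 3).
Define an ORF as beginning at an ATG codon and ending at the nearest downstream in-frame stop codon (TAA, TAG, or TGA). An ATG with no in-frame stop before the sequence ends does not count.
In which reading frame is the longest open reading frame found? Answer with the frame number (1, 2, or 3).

Frame 1: TCG ACA CTT AGA TGT CCC GCT CTC GAC CAT AGA CGT AAA ATG GGA TGA — ATG at 40, stop TGA at 46 → 9 nt.
Frame 2: CGA CAC TTA GAT GTC CCG CTC TCG ACC ATA GAC GTA AAA TGG GAT — no ATG→stop ORF.
Frame 3: GAC ACT TAG ATG TCC CGC TCT CGA CCA TAG ACG TAA AAT GGG ATG — ATG at 12, stop TAG at 30 → 21 nt.
Longest ORF is 21 nt in frame 3 (positions 12–32).

3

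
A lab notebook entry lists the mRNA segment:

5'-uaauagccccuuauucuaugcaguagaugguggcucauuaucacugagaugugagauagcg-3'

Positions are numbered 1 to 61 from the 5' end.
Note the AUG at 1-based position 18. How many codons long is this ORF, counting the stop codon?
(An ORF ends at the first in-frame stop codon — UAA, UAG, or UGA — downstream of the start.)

3

Codons from position 18: AUG (18–20), CAG (21–23), UAG (24–26).
UAG is the first in-frame stop; that's 3 codons including the stop.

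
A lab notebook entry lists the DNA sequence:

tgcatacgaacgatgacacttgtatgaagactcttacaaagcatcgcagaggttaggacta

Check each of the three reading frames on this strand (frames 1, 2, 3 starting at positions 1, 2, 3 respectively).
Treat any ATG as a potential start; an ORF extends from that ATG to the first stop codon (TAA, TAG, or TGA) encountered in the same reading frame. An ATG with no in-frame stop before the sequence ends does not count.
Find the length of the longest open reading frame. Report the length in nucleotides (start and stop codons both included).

Frame 1: TGC ATA CGA ACG ATG ACA CTT GTA TGA AGA CTC TTA CAA AGC ATC GCA GAG GTT AGG ACT — ATG at 13, stop TGA at 25 → 15 nt.
Frame 2: GCA TAC GAA CGA TGA CAC TTG TAT GAA GAC TCT TAC AAA GCA TCG CAG AGG TTA GGA CTA — no ATG→stop ORF.
Frame 3: CAT ACG AAC GAT GAC ACT TGT ATG AAG ACT CTT ACA AAG CAT CGC AGA GGT TAG GAC — ATG at 24, stop TAG at 54 → 33 nt.
Longest: frame 3, positions 24–56, 33 nt = 11 codons = 10 aa. → 33 nucleotides.

33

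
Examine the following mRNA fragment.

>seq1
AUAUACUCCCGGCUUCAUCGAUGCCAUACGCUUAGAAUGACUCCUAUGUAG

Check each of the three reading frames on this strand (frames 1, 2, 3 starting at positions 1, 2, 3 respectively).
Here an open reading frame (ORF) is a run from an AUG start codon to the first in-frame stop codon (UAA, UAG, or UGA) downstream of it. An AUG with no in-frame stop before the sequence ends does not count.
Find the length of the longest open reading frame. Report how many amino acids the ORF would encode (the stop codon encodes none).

4

Frame 1: AUA UAC UCC CGG CUU CAU CGA UGC CAU ACG CUU AGA AUG ACU CCU AUG UAG — AUG at 37, stop UAG at 49 → 15 nt; AUG at 46, stop UAG at 49 → 6 nt.
Frame 2: UAU ACU CCC GGC UUC AUC GAU GCC AUA CGC UUA GAA UGA CUC CUA UGU — no AUG→stop ORF.
Frame 3: AUA CUC CCG GCU UCA UCG AUG CCA UAC GCU UAG AAU GAC UCC UAU GUA — AUG at 21, stop UAG at 33 → 15 nt.
Longest: frame 1, positions 37–51, 15 nt = 5 codons = 4 aa. → 4 amino acids.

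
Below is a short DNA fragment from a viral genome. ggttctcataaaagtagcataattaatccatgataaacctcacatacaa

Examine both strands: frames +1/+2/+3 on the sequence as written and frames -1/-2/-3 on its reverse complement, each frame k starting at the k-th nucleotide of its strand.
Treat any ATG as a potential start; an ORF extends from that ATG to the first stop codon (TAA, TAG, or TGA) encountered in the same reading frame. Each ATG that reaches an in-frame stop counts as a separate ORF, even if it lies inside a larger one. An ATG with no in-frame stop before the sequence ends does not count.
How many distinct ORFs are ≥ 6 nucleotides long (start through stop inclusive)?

3

Reverse complement (5'→3'): TTGTATGTGAGGTTTATCATGGATTAATTATGCTACTTTTATGAGAACC
Frame +1: GGT TCT CAT AAA AGT AGC ATA ATT AAT CCA TGA TAA ACC TCA CAT ACA — no ATG→stop ORF.
Frame +2: GTT CTC ATA AAA GTA GCA TAA TTA ATC CAT GAT AAA CCT CAC ATA CAA — no ATG→stop ORF.
Frame +3: TTC TCA TAA AAG TAG CAT AAT TAA TCC ATG ATA AAC CTC ACA TAC — no ATG→stop ORF.
Frame -1: TTG TAT GTG AGG TTT ATC ATG GAT TAA TTA TGC TAC TTT TAT GAG AAC — ATG at 19, stop TAA at 25 → 9 nt.
Frame -2: TGT ATG TGA GGT TTA TCA TGG ATT AAT TAT GCT ACT TTT ATG AGA ACC — ATG at 5, stop TGA at 8 → 6 nt.
Frame -3: GTA TGT GAG GTT TAT CAT GGA TTA ATT ATG CTA CTT TTA TGA GAA — ATG at 30, stop TGA at 42 → 15 nt.
ORFs ≥ 6 nucleotides: frame -1 19–27 (9 nucleotides), frame -2 5–10 (6 nucleotides), frame -3 30–44 (15 nucleotides). Count = 3.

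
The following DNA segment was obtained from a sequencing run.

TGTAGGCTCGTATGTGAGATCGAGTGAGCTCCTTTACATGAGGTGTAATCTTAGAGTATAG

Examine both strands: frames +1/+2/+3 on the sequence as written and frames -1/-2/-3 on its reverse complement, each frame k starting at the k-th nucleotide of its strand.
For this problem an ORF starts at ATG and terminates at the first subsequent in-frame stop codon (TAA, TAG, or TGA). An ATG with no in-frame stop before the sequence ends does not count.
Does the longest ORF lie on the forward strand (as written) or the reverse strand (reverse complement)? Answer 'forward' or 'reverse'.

Reverse complement (5'→3'): CTATACTCTAAGATTACACCTCATGTAAAGGAGCTCACTCGATCTCACATACGAGCCTACA
Frame +1: TGT AGG CTC GTA TGT GAG ATC GAG TGA GCT CCT TTA CAT GAG GTG TAA TCT TAG AGT ATA — no ATG→stop ORF.
Frame +2: GTA GGC TCG TAT GTG AGA TCG AGT GAG CTC CTT TAC ATG AGG TGT AAT CTT AGA GTA TAG — ATG at 38, stop TAG at 59 → 24 nt.
Frame +3: TAG GCT CGT ATG TGA GAT CGA GTG AGC TCC TTT ACA TGA GGT GTA ATC TTA GAG TAT — ATG at 12, stop TGA at 15 → 6 nt.
Frame -1: CTA TAC TCT AAG ATT ACA CCT CAT GTA AAG GAG CTC ACT CGA TCT CAC ATA CGA GCC TAC — no ATG→stop ORF.
Frame -2: TAT ACT CTA AGA TTA CAC CTC ATG TAA AGG AGC TCA CTC GAT CTC ACA TAC GAG CCT ACA — ATG at 23, stop TAA at 26 → 6 nt.
Frame -3: ATA CTC TAA GAT TAC ACC TCA TGT AAA GGA GCT CAC TCG ATC TCA CAT ACG AGC CTA — no ATG→stop ORF.
Forward-strand max 24 nt; reverse-strand max 6 nt. The forward strand has the longer ORF.

forward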